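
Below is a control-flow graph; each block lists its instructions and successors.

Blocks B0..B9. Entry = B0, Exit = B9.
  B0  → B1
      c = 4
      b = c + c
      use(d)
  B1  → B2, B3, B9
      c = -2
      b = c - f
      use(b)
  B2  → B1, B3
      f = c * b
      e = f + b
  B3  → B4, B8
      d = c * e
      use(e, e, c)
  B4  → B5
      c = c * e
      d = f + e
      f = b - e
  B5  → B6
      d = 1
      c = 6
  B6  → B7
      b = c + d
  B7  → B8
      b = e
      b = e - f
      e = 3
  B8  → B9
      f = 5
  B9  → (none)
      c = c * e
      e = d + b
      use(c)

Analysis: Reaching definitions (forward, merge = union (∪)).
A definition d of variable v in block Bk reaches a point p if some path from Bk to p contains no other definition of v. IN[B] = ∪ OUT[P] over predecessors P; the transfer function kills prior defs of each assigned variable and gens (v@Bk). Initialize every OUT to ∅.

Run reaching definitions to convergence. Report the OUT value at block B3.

Answer: {b@B1, c@B1, d@B3, e@B2, f@B2}

Derivation:
Converged values:
  B0: | IN={} | OUT={b@B0, c@B0}
  B1: | IN={b@B0, b@B1, c@B0, c@B1, e@B2, f@B2} | OUT={b@B1, c@B1, e@B2, f@B2}
  B2: | IN={b@B1, c@B1, e@B2, f@B2} | OUT={b@B1, c@B1, e@B2, f@B2}
  B3: | IN={b@B1, c@B1, e@B2, f@B2} | OUT={b@B1, c@B1, d@B3, e@B2, f@B2}
  B4: | IN={b@B1, c@B1, d@B3, e@B2, f@B2} | OUT={b@B1, c@B4, d@B4, e@B2, f@B4}
  B5: | IN={b@B1, c@B4, d@B4, e@B2, f@B4} | OUT={b@B1, c@B5, d@B5, e@B2, f@B4}
  B6: | IN={b@B1, c@B5, d@B5, e@B2, f@B4} | OUT={b@B6, c@B5, d@B5, e@B2, f@B4}
  B7: | IN={b@B6, c@B5, d@B5, e@B2, f@B4} | OUT={b@B7, c@B5, d@B5, e@B7, f@B4}
  B8: | IN={b@B1, b@B7, c@B1, c@B5, d@B3, d@B5, e@B2, e@B7, f@B2, f@B4} | OUT={b@B1, b@B7, c@B1, c@B5, d@B3, d@B5, e@B2, e@B7, f@B8}
  B9: | IN={b@B1, b@B7, c@B1, c@B5, d@B3, d@B5, e@B2, e@B7, f@B2, f@B8} | OUT={b@B1, b@B7, c@B9, d@B3, d@B5, e@B9, f@B2, f@B8}

Merge at B3: IN[B3] = OUT[B1] ⊔ OUT[B2] = {b@B1, c@B1, e@B2, f@B2}
Applying B3's transfer function to that IN value gives OUT[B3] (row B3 above).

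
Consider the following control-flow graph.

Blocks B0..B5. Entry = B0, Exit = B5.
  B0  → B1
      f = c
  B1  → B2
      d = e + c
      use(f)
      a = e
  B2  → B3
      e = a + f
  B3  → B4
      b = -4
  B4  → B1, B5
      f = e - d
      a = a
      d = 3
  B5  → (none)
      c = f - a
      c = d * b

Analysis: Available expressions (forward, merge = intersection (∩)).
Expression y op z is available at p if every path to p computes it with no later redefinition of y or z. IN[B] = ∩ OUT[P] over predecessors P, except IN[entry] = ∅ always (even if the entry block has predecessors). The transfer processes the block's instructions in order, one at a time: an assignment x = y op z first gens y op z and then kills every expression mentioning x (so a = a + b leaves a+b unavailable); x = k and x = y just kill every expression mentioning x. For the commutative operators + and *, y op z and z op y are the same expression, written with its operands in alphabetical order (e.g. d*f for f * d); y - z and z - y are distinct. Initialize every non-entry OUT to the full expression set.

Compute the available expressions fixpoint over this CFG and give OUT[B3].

Answer: {a+f}

Derivation:
Converged values:
  B0:   IN={}   OUT={}
  B1:   IN={}   OUT={c+e}
  B2:   IN={c+e}   OUT={a+f}
  B3:   IN={a+f}   OUT={a+f}
  B4:   IN={a+f}   OUT={}
  B5:   IN={}   OUT={b*d, f-a}

Merge at B3: IN[B3] = OUT[B2] = {a+f}
Applying B3's transfer function to that IN value gives OUT[B3] (row B3 above).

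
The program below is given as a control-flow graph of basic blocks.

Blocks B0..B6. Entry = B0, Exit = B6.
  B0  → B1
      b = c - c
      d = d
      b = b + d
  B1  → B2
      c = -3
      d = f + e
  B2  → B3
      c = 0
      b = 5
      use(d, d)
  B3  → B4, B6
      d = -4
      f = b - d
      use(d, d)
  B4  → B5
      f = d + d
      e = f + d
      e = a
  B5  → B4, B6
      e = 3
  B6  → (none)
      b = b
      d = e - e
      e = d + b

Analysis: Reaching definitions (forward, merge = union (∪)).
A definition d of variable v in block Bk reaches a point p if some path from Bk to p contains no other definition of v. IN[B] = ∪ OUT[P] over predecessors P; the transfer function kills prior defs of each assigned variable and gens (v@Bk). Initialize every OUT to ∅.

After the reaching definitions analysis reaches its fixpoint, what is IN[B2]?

Answer: {b@B0, c@B1, d@B1}

Working:
Converged values:
  B0:   IN={}   OUT={b@B0, d@B0}
  B1:   IN={b@B0, d@B0}   OUT={b@B0, c@B1, d@B1}
  B2:   IN={b@B0, c@B1, d@B1}   OUT={b@B2, c@B2, d@B1}
  B3:   IN={b@B2, c@B2, d@B1}   OUT={b@B2, c@B2, d@B3, f@B3}
  B4:   IN={b@B2, c@B2, d@B3, e@B5, f@B3, f@B4}   OUT={b@B2, c@B2, d@B3, e@B4, f@B4}
  B5:   IN={b@B2, c@B2, d@B3, e@B4, f@B4}   OUT={b@B2, c@B2, d@B3, e@B5, f@B4}
  B6:   IN={b@B2, c@B2, d@B3, e@B5, f@B3, f@B4}   OUT={b@B6, c@B2, d@B6, e@B6, f@B3, f@B4}

Merge at B2: IN[B2] = OUT[B1] = {b@B0, c@B1, d@B1}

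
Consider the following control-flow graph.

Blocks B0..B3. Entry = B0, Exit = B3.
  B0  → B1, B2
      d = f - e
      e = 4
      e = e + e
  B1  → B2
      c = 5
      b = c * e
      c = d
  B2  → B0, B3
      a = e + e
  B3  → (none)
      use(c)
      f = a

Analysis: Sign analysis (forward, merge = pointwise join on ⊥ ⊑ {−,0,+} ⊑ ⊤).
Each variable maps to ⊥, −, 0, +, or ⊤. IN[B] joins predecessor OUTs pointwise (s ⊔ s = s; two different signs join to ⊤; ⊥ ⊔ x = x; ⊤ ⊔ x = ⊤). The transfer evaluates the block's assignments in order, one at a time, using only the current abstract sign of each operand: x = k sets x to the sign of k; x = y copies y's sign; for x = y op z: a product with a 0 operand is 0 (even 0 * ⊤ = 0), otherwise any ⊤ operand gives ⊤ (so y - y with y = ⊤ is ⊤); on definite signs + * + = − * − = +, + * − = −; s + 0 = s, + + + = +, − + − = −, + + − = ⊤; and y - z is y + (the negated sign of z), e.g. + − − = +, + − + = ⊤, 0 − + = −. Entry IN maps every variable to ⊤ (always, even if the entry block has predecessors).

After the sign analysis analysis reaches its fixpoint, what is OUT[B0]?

Answer: {a: ⊤, b: ⊤, c: ⊤, d: ⊤, e: +, f: ⊤}

Derivation:
Per-block solution:
  B0:  IN=(all ⊤)  OUT={e:+; rest ⊤}
  B1:  IN={e:+; rest ⊤}  OUT={b:+, e:+; rest ⊤}
  B2:  IN={e:+; rest ⊤}  OUT={a:+, e:+; rest ⊤}
  B3:  IN={a:+, e:+; rest ⊤}  OUT={a:+, e:+, f:+; rest ⊤}

Merge at B0 (entry node, so the boundary value (all ⊤) is joined with the incoming edge(s)): IN[B0] = (all ⊤) ⊔ OUT[B2] = {a: ⊤, b: ⊤, c: ⊤, d: ⊤, e: ⊤, f: ⊤}
Applying B0's transfer function to that IN value gives OUT[B0] (row B0 above).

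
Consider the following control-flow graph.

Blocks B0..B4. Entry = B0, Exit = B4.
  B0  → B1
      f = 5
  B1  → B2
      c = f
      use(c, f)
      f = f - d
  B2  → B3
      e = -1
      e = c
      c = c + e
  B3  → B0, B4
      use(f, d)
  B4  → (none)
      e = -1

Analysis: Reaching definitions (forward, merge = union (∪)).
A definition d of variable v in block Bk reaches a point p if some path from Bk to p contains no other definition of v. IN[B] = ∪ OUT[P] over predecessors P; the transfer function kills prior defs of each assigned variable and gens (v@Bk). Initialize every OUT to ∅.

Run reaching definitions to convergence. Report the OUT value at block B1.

Answer: {c@B1, e@B2, f@B1}

Working:
Fixpoint table:
  B0:  IN={c@B2, e@B2, f@B1}  OUT={c@B2, e@B2, f@B0}
  B1:  IN={c@B2, e@B2, f@B0}  OUT={c@B1, e@B2, f@B1}
  B2:  IN={c@B1, e@B2, f@B1}  OUT={c@B2, e@B2, f@B1}
  B3:  IN={c@B2, e@B2, f@B1}  OUT={c@B2, e@B2, f@B1}
  B4:  IN={c@B2, e@B2, f@B1}  OUT={c@B2, e@B4, f@B1}

Merge at B1: IN[B1] = OUT[B0] = {c@B2, e@B2, f@B0}
Applying B1's transfer function to that IN value gives OUT[B1] (row B1 above).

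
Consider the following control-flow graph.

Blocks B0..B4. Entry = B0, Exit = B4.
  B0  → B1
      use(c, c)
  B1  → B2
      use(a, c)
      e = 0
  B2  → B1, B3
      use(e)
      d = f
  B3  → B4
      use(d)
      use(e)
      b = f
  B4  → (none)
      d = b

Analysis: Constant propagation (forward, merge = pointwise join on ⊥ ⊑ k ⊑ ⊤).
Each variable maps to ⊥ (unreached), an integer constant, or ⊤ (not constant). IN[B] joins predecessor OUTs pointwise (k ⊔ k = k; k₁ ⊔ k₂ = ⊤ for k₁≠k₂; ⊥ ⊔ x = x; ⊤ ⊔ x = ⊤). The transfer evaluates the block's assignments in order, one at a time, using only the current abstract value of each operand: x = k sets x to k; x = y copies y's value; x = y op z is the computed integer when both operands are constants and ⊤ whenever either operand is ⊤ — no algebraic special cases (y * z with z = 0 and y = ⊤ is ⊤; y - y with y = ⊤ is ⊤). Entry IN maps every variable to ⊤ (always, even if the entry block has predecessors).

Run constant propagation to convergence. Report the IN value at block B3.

Answer: {a: ⊤, b: ⊤, c: ⊤, d: ⊤, e: 0, f: ⊤}

Derivation:
Converged values:
  B0: | IN=(all ⊤) | OUT=(all ⊤)
  B1: | IN=(all ⊤) | OUT={e:0; rest ⊤}
  B2: | IN={e:0; rest ⊤} | OUT={e:0; rest ⊤}
  B3: | IN={e:0; rest ⊤} | OUT={e:0; rest ⊤}
  B4: | IN={e:0; rest ⊤} | OUT={e:0; rest ⊤}

Merge at B3: IN[B3] = OUT[B2] = {a: ⊤, b: ⊤, c: ⊤, d: ⊤, e: 0, f: ⊤}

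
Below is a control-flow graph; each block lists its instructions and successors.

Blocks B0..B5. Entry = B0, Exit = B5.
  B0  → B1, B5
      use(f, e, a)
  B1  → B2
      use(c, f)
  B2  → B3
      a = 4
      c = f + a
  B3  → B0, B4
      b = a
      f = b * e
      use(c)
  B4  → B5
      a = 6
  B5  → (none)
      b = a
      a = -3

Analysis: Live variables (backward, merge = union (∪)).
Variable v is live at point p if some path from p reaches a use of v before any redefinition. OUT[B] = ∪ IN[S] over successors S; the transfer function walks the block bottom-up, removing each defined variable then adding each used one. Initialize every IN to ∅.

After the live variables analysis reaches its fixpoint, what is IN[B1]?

Fixpoint table:
  B0:   IN={a, c, e, f}   OUT={a, c, e, f}
  B1:   IN={c, e, f}   OUT={e, f}
  B2:   IN={e, f}   OUT={a, c, e}
  B3:   IN={a, c, e}   OUT={a, c, e, f}
  B4:   IN={}   OUT={a}
  B5:   IN={a}   OUT={}

Merge at B1: OUT[B1] = IN[B2] = {e, f}
Applying B1's transfer function to that OUT value gives IN[B1] (row B1 above).

Answer: {c, e, f}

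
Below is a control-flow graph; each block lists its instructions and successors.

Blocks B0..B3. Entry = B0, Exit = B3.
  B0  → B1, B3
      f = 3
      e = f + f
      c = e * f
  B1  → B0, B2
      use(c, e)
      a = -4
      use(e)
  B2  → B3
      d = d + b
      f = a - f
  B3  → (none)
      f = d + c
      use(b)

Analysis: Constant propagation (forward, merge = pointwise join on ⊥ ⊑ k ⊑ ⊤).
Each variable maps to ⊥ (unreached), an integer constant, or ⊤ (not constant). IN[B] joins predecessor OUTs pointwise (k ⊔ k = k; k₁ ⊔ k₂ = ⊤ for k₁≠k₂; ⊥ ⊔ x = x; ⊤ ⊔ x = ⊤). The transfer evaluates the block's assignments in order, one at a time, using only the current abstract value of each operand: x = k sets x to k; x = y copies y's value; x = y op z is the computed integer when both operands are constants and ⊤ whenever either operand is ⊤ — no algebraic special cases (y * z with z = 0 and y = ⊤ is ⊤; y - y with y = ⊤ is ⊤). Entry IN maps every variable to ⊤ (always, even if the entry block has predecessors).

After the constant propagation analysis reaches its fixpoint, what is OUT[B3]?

Per-block solution:
  B0:   IN=(all ⊤)   OUT={c:18, e:6, f:3; rest ⊤}
  B1:   IN={c:18, e:6, f:3; rest ⊤}   OUT={a:-4, c:18, e:6, f:3; rest ⊤}
  B2:   IN={a:-4, c:18, e:6, f:3; rest ⊤}   OUT={a:-4, c:18, e:6, f:-7; rest ⊤}
  B3:   IN={c:18, e:6; rest ⊤}   OUT={c:18, e:6; rest ⊤}

Merge at B3: IN[B3] = OUT[B0] ⊔ OUT[B2] = {a: ⊤, b: ⊤, c: 18, d: ⊤, e: 6, f: ⊤}
Applying B3's transfer function to that IN value gives OUT[B3] (row B3 above).

Answer: {a: ⊤, b: ⊤, c: 18, d: ⊤, e: 6, f: ⊤}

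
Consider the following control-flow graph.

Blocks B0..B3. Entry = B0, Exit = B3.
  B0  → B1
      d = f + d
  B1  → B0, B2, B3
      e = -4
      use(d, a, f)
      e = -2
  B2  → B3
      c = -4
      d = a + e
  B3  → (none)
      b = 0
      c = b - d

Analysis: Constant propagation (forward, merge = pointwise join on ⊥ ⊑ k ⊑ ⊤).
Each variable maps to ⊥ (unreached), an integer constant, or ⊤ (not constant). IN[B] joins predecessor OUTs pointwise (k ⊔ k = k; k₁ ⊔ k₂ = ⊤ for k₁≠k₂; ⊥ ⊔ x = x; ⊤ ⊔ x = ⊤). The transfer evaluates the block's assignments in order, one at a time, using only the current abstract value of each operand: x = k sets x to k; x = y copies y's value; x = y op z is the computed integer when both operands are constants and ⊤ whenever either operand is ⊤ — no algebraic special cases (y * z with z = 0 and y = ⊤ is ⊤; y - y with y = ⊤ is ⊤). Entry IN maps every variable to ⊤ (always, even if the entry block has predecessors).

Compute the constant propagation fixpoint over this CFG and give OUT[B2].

Per-block solution:
  B0:  IN=(all ⊤)  OUT=(all ⊤)
  B1:  IN=(all ⊤)  OUT={e:-2; rest ⊤}
  B2:  IN={e:-2; rest ⊤}  OUT={c:-4, e:-2; rest ⊤}
  B3:  IN={e:-2; rest ⊤}  OUT={b:0, e:-2; rest ⊤}

Merge at B2: IN[B2] = OUT[B1] = {a: ⊤, b: ⊤, c: ⊤, d: ⊤, e: -2, f: ⊤}
Applying B2's transfer function to that IN value gives OUT[B2] (row B2 above).

Answer: {a: ⊤, b: ⊤, c: -4, d: ⊤, e: -2, f: ⊤}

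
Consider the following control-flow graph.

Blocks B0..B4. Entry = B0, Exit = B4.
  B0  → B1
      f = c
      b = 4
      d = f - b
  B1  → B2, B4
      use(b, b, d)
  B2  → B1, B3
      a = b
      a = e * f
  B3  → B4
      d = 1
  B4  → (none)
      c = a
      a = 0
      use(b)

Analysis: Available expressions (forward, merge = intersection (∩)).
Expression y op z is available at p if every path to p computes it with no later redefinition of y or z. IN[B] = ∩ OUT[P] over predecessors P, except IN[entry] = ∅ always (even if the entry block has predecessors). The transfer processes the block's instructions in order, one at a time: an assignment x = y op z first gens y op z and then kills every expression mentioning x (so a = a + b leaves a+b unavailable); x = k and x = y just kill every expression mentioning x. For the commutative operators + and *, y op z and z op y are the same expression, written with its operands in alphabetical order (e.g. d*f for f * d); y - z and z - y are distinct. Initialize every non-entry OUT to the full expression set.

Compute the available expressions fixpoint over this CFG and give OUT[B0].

Fixpoint table:
  B0:   IN={}   OUT={f-b}
  B1:   IN={f-b}   OUT={f-b}
  B2:   IN={f-b}   OUT={e*f, f-b}
  B3:   IN={e*f, f-b}   OUT={e*f, f-b}
  B4:   IN={f-b}   OUT={f-b}

B0 is the boundary node: IN[B0] = {}
Applying B0's transfer function to that IN value gives OUT[B0] (row B0 above).

Answer: {f-b}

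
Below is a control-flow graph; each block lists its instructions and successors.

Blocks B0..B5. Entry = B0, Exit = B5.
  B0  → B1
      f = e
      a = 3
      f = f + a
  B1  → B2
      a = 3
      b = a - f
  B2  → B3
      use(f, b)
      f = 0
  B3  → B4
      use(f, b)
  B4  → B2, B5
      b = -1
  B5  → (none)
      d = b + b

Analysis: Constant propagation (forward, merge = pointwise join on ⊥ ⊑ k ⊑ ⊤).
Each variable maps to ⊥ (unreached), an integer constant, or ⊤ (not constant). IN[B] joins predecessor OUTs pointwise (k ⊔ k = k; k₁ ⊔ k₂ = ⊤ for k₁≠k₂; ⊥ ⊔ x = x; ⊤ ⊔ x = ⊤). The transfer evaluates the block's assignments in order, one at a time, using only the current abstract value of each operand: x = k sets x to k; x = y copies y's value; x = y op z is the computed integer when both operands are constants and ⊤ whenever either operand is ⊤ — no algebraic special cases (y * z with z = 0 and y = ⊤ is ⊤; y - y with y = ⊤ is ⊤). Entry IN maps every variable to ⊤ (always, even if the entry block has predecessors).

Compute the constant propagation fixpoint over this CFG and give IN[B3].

Answer: {a: 3, b: ⊤, c: ⊤, d: ⊤, e: ⊤, f: 0}

Working:
Fixpoint table:
  B0: | IN=(all ⊤) | OUT={a:3; rest ⊤}
  B1: | IN={a:3; rest ⊤} | OUT={a:3; rest ⊤}
  B2: | IN={a:3; rest ⊤} | OUT={a:3, f:0; rest ⊤}
  B3: | IN={a:3, f:0; rest ⊤} | OUT={a:3, f:0; rest ⊤}
  B4: | IN={a:3, f:0; rest ⊤} | OUT={a:3, b:-1, f:0; rest ⊤}
  B5: | IN={a:3, b:-1, f:0; rest ⊤} | OUT={a:3, b:-1, d:-2, f:0; rest ⊤}

Merge at B3: IN[B3] = OUT[B2] = {a: 3, b: ⊤, c: ⊤, d: ⊤, e: ⊤, f: 0}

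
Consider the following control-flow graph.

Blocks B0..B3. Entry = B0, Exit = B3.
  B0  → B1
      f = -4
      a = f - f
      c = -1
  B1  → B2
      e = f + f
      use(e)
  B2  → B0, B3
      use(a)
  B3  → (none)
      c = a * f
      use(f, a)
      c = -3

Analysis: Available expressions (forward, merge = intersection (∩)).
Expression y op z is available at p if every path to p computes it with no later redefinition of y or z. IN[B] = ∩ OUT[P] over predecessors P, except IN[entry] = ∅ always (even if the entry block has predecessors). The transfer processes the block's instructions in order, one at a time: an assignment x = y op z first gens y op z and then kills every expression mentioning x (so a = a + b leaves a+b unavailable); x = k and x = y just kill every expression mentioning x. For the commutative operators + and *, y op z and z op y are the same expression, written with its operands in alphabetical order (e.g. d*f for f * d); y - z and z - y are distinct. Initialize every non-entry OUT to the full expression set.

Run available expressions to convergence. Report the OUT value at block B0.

Answer: {f-f}

Derivation:
Fixpoint table:
  B0: | IN={} | OUT={f-f}
  B1: | IN={f-f} | OUT={f+f, f-f}
  B2: | IN={f+f, f-f} | OUT={f+f, f-f}
  B3: | IN={f+f, f-f} | OUT={a*f, f+f, f-f}

Merge at B0 (entry node, so the boundary value {} is joined with the incoming edge(s)): IN[B0] = {} ∩ OUT[B2] = {}
Applying B0's transfer function to that IN value gives OUT[B0] (row B0 above).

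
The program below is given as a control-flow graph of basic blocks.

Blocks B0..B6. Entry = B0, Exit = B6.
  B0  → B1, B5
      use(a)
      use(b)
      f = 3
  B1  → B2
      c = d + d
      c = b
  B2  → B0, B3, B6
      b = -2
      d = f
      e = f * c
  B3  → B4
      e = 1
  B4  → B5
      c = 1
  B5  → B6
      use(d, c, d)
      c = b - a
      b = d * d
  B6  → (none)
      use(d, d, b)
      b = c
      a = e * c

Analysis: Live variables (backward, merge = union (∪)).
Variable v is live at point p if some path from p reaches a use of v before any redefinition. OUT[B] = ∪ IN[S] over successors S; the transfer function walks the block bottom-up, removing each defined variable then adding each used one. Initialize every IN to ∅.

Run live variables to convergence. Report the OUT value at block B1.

Fixpoint table:
  B0:   IN={a, b, c, d, e}   OUT={a, b, c, d, e, f}
  B1:   IN={a, b, d, f}   OUT={a, c, f}
  B2:   IN={a, c, f}   OUT={a, b, c, d, e}
  B3:   IN={a, b, d}   OUT={a, b, d, e}
  B4:   IN={a, b, d, e}   OUT={a, b, c, d, e}
  B5:   IN={a, b, c, d, e}   OUT={b, c, d, e}
  B6:   IN={b, c, d, e}   OUT={}

Merge at B1: OUT[B1] = IN[B2] = {a, c, f}

Answer: {a, c, f}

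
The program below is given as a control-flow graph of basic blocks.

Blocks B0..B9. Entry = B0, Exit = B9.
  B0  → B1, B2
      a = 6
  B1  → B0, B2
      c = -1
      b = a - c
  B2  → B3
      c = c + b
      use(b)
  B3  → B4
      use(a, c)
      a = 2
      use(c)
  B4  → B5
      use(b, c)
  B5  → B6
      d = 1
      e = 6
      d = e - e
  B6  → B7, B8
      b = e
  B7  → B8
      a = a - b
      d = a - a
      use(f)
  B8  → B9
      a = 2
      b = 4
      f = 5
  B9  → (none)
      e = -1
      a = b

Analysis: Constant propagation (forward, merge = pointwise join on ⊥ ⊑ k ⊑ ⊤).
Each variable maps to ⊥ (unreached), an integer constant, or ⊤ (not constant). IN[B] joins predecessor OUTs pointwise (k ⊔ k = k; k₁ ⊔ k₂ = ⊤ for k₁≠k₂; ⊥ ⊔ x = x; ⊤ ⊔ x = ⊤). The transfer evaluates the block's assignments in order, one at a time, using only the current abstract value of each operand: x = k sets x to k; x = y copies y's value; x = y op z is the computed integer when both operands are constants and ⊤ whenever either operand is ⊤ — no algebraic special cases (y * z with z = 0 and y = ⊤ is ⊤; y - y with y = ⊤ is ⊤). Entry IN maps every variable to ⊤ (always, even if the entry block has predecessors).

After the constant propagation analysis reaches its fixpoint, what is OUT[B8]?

Fixpoint table:
  B0:  IN=(all ⊤)  OUT={a:6; rest ⊤}
  B1:  IN={a:6; rest ⊤}  OUT={a:6, b:7, c:-1; rest ⊤}
  B2:  IN={a:6; rest ⊤}  OUT={a:6; rest ⊤}
  B3:  IN={a:6; rest ⊤}  OUT={a:2; rest ⊤}
  B4:  IN={a:2; rest ⊤}  OUT={a:2; rest ⊤}
  B5:  IN={a:2; rest ⊤}  OUT={a:2, d:0, e:6; rest ⊤}
  B6:  IN={a:2, d:0, e:6; rest ⊤}  OUT={a:2, b:6, d:0, e:6; rest ⊤}
  B7:  IN={a:2, b:6, d:0, e:6; rest ⊤}  OUT={a:-4, b:6, d:0, e:6; rest ⊤}
  B8:  IN={b:6, d:0, e:6; rest ⊤}  OUT={a:2, b:4, d:0, e:6, f:5; rest ⊤}
  B9:  IN={a:2, b:4, d:0, e:6, f:5; rest ⊤}  OUT={a:4, b:4, d:0, e:-1, f:5; rest ⊤}

Merge at B8: IN[B8] = OUT[B6] ⊔ OUT[B7] = {a: ⊤, b: 6, c: ⊤, d: 0, e: 6, f: ⊤}
Applying B8's transfer function to that IN value gives OUT[B8] (row B8 above).

Answer: {a: 2, b: 4, c: ⊤, d: 0, e: 6, f: 5}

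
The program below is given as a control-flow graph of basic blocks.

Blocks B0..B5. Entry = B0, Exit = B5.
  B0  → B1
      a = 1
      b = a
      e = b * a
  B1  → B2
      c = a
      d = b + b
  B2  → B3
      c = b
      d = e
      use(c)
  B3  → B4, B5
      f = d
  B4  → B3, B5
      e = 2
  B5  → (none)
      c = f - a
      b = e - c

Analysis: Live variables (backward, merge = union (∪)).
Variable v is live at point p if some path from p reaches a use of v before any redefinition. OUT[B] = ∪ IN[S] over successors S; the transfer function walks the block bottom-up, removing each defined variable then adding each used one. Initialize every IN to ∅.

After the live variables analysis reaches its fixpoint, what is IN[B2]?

Converged values:
  B0:  IN={}  OUT={a, b, e}
  B1:  IN={a, b, e}  OUT={a, b, e}
  B2:  IN={a, b, e}  OUT={a, d, e}
  B3:  IN={a, d, e}  OUT={a, d, e, f}
  B4:  IN={a, d, f}  OUT={a, d, e, f}
  B5:  IN={a, e, f}  OUT={}

Merge at B2: OUT[B2] = IN[B3] = {a, d, e}
Applying B2's transfer function to that OUT value gives IN[B2] (row B2 above).

Answer: {a, b, e}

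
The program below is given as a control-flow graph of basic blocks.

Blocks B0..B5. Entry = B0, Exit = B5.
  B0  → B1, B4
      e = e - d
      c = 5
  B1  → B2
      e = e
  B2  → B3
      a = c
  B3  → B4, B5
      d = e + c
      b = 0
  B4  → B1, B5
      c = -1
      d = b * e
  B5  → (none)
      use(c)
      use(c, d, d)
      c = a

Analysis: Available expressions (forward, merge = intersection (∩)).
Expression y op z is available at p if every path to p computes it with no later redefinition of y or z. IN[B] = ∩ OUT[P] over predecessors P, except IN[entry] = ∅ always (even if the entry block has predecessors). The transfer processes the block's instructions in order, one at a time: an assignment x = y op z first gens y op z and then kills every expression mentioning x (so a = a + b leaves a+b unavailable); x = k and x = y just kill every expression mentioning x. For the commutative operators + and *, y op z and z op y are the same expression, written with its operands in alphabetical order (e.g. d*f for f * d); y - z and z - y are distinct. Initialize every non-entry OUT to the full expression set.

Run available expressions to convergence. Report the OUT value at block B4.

Answer: {b*e}

Trace:
Per-block solution:
  B0:   IN={}   OUT={}
  B1:   IN={}   OUT={}
  B2:   IN={}   OUT={}
  B3:   IN={}   OUT={c+e}
  B4:   IN={}   OUT={b*e}
  B5:   IN={}   OUT={}

Merge at B4: IN[B4] = OUT[B0] ∩ OUT[B3] = {}
Applying B4's transfer function to that IN value gives OUT[B4] (row B4 above).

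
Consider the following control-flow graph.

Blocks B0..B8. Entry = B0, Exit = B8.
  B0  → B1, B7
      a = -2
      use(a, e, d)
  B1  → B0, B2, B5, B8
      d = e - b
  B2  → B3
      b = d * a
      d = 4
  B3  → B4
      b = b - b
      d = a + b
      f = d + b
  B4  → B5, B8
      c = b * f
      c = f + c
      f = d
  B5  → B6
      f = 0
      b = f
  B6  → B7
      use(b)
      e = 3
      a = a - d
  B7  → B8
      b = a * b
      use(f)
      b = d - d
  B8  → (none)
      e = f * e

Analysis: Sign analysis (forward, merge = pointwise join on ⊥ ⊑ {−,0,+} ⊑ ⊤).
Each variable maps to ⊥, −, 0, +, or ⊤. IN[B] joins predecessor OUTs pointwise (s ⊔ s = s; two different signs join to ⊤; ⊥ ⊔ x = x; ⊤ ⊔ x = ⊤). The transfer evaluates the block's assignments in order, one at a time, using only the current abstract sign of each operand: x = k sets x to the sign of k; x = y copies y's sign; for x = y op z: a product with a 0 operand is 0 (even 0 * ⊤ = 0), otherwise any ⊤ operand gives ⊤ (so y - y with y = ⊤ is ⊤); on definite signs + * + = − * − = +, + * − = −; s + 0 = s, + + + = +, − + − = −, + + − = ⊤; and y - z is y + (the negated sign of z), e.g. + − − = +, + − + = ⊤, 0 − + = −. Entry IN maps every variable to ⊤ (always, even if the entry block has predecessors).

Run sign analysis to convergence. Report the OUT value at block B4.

Answer: {a: -, b: ⊤, c: ⊤, d: ⊤, e: ⊤, f: ⊤}

Derivation:
Converged values:
  B0: | IN=(all ⊤) | OUT={a:-; rest ⊤}
  B1: | IN={a:-; rest ⊤} | OUT={a:-; rest ⊤}
  B2: | IN={a:-; rest ⊤} | OUT={a:-, d:+; rest ⊤}
  B3: | IN={a:-, d:+; rest ⊤} | OUT={a:-; rest ⊤}
  B4: | IN={a:-; rest ⊤} | OUT={a:-; rest ⊤}
  B5: | IN={a:-; rest ⊤} | OUT={a:-, b:0, f:0; rest ⊤}
  B6: | IN={a:-, b:0, f:0; rest ⊤} | OUT={b:0, e:+, f:0; rest ⊤}
  B7: | IN=(all ⊤) | OUT=(all ⊤)
  B8: | IN=(all ⊤) | OUT=(all ⊤)

Merge at B4: IN[B4] = OUT[B3] = {a: -, b: ⊤, c: ⊤, d: ⊤, e: ⊤, f: ⊤}
Applying B4's transfer function to that IN value gives OUT[B4] (row B4 above).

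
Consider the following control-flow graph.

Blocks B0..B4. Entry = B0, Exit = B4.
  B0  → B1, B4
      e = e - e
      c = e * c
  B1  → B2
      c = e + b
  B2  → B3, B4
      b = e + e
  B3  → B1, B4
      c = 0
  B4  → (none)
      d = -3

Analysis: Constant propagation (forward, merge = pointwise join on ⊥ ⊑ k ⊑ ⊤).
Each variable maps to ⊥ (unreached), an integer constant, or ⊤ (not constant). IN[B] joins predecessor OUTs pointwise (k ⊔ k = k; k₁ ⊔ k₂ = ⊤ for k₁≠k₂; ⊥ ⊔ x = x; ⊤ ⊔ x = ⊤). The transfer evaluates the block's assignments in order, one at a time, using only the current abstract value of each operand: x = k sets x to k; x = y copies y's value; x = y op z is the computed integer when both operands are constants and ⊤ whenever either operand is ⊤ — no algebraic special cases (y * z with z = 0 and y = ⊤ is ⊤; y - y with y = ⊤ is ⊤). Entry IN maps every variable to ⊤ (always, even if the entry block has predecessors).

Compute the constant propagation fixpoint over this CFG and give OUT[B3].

Converged values:
  B0:  IN=(all ⊤)  OUT=(all ⊤)
  B1:  IN=(all ⊤)  OUT=(all ⊤)
  B2:  IN=(all ⊤)  OUT=(all ⊤)
  B3:  IN=(all ⊤)  OUT={c:0; rest ⊤}
  B4:  IN=(all ⊤)  OUT={d:-3; rest ⊤}

Merge at B3: IN[B3] = OUT[B2] = {a: ⊤, b: ⊤, c: ⊤, d: ⊤, e: ⊤, f: ⊤}
Applying B3's transfer function to that IN value gives OUT[B3] (row B3 above).

Answer: {a: ⊤, b: ⊤, c: 0, d: ⊤, e: ⊤, f: ⊤}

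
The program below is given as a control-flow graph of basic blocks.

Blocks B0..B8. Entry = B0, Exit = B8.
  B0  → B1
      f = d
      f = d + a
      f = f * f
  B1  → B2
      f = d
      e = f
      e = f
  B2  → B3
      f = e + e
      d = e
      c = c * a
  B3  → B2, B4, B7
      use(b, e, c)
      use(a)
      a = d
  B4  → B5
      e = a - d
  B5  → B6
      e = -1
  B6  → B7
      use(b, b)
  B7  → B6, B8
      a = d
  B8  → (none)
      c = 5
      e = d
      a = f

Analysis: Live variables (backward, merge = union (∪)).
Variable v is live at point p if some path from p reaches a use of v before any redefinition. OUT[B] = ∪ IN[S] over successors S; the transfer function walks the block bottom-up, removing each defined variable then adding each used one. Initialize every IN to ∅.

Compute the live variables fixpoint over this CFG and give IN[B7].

Answer: {b, d, f}

Trace:
Fixpoint table:
  B0:  IN={a, b, c, d}  OUT={a, b, c, d}
  B1:  IN={a, b, c, d}  OUT={a, b, c, e}
  B2:  IN={a, b, c, e}  OUT={a, b, c, d, e, f}
  B3:  IN={a, b, c, d, e, f}  OUT={a, b, c, d, e, f}
  B4:  IN={a, b, d, f}  OUT={b, d, f}
  B5:  IN={b, d, f}  OUT={b, d, f}
  B6:  IN={b, d, f}  OUT={b, d, f}
  B7:  IN={b, d, f}  OUT={b, d, f}
  B8:  IN={d, f}  OUT={}

Merge at B7: OUT[B7] = IN[B6] ⊔ IN[B8] = {b, d, f}
Applying B7's transfer function to that OUT value gives IN[B7] (row B7 above).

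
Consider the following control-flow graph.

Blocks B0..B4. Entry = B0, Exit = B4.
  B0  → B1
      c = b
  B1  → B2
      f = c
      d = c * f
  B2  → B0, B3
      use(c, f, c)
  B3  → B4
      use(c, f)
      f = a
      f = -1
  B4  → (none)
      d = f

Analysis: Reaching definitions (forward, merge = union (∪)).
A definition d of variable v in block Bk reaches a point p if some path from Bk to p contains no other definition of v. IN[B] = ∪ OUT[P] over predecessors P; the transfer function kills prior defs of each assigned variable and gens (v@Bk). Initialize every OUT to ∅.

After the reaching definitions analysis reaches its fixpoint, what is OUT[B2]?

Answer: {c@B0, d@B1, f@B1}

Trace:
Per-block solution:
  B0:  IN={c@B0, d@B1, f@B1}  OUT={c@B0, d@B1, f@B1}
  B1:  IN={c@B0, d@B1, f@B1}  OUT={c@B0, d@B1, f@B1}
  B2:  IN={c@B0, d@B1, f@B1}  OUT={c@B0, d@B1, f@B1}
  B3:  IN={c@B0, d@B1, f@B1}  OUT={c@B0, d@B1, f@B3}
  B4:  IN={c@B0, d@B1, f@B3}  OUT={c@B0, d@B4, f@B3}

Merge at B2: IN[B2] = OUT[B1] = {c@B0, d@B1, f@B1}
Applying B2's transfer function to that IN value gives OUT[B2] (row B2 above).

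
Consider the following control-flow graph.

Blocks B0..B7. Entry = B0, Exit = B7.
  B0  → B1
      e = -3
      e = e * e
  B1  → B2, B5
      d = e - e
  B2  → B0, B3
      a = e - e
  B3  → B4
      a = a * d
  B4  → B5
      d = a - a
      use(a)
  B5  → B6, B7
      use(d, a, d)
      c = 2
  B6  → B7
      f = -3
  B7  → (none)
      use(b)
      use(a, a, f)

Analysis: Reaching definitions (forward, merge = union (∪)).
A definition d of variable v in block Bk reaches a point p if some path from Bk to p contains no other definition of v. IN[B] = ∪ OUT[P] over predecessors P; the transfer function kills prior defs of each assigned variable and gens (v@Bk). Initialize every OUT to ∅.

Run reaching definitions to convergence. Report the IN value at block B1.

Answer: {a@B2, d@B1, e@B0}

Derivation:
Per-block solution:
  B0: | IN={a@B2, d@B1, e@B0} | OUT={a@B2, d@B1, e@B0}
  B1: | IN={a@B2, d@B1, e@B0} | OUT={a@B2, d@B1, e@B0}
  B2: | IN={a@B2, d@B1, e@B0} | OUT={a@B2, d@B1, e@B0}
  B3: | IN={a@B2, d@B1, e@B0} | OUT={a@B3, d@B1, e@B0}
  B4: | IN={a@B3, d@B1, e@B0} | OUT={a@B3, d@B4, e@B0}
  B5: | IN={a@B2, a@B3, d@B1, d@B4, e@B0} | OUT={a@B2, a@B3, c@B5, d@B1, d@B4, e@B0}
  B6: | IN={a@B2, a@B3, c@B5, d@B1, d@B4, e@B0} | OUT={a@B2, a@B3, c@B5, d@B1, d@B4, e@B0, f@B6}
  B7: | IN={a@B2, a@B3, c@B5, d@B1, d@B4, e@B0, f@B6} | OUT={a@B2, a@B3, c@B5, d@B1, d@B4, e@B0, f@B6}

Merge at B1: IN[B1] = OUT[B0] = {a@B2, d@B1, e@B0}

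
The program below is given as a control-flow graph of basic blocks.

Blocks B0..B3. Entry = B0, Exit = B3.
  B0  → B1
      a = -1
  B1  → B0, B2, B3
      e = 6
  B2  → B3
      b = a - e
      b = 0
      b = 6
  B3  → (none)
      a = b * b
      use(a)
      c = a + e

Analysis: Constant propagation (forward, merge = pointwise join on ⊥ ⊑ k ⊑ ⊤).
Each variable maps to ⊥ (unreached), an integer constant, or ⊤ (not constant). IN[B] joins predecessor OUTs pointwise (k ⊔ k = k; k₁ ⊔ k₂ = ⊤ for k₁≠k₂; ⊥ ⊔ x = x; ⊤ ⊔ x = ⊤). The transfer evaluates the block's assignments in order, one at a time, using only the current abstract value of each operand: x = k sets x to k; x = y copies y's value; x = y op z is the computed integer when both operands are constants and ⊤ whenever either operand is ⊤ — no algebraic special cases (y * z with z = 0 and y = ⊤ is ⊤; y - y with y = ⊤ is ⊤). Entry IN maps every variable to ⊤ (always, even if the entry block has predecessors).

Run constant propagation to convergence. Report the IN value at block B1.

Converged values:
  B0: | IN=(all ⊤) | OUT={a:-1; rest ⊤}
  B1: | IN={a:-1; rest ⊤} | OUT={a:-1, e:6; rest ⊤}
  B2: | IN={a:-1, e:6; rest ⊤} | OUT={a:-1, b:6, e:6; rest ⊤}
  B3: | IN={a:-1, e:6; rest ⊤} | OUT={e:6; rest ⊤}

Merge at B1: IN[B1] = OUT[B0] = {a: -1, b: ⊤, c: ⊤, d: ⊤, e: ⊤, f: ⊤}

Answer: {a: -1, b: ⊤, c: ⊤, d: ⊤, e: ⊤, f: ⊤}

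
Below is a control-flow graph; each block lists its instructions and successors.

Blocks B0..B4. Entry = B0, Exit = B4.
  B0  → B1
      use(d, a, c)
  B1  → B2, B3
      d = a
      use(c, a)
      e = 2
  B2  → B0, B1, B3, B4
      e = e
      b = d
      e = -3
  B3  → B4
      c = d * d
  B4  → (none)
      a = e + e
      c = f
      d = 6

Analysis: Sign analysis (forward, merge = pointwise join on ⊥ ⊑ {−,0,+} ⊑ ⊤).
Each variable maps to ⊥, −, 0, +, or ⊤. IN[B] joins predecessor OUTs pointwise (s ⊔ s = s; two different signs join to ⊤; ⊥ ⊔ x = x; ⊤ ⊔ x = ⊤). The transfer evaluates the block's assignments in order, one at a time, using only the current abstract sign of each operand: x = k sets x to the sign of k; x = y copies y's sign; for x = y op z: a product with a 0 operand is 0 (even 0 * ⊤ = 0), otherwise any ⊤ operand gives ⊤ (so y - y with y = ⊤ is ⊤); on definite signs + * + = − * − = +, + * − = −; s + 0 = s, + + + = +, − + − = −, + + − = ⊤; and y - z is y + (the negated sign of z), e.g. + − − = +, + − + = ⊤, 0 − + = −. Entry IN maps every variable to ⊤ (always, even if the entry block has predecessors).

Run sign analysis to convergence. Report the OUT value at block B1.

Converged values:
  B0: | IN=(all ⊤) | OUT=(all ⊤)
  B1: | IN=(all ⊤) | OUT={e:+; rest ⊤}
  B2: | IN={e:+; rest ⊤} | OUT={e:-; rest ⊤}
  B3: | IN=(all ⊤) | OUT=(all ⊤)
  B4: | IN=(all ⊤) | OUT={d:+; rest ⊤}

Merge at B1: IN[B1] = OUT[B0] ⊔ OUT[B2] = {a: ⊤, b: ⊤, c: ⊤, d: ⊤, e: ⊤, f: ⊤}
Applying B1's transfer function to that IN value gives OUT[B1] (row B1 above).

Answer: {a: ⊤, b: ⊤, c: ⊤, d: ⊤, e: +, f: ⊤}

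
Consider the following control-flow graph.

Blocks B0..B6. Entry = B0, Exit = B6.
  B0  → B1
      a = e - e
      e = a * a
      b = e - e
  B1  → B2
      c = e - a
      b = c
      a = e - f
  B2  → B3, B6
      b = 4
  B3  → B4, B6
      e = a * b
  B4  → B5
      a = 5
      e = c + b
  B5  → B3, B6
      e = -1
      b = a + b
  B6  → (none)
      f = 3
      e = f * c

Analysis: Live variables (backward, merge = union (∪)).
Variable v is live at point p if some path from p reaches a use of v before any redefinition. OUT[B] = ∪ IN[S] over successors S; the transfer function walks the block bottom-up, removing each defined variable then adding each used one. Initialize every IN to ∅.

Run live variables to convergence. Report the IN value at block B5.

Fixpoint table:
  B0:  IN={e, f}  OUT={a, e, f}
  B1:  IN={a, e, f}  OUT={a, c}
  B2:  IN={a, c}  OUT={a, b, c}
  B3:  IN={a, b, c}  OUT={b, c}
  B4:  IN={b, c}  OUT={a, b, c}
  B5:  IN={a, b, c}  OUT={a, b, c}
  B6:  IN={c}  OUT={}

Merge at B5: OUT[B5] = IN[B3] ⊔ IN[B6] = {a, b, c}
Applying B5's transfer function to that OUT value gives IN[B5] (row B5 above).

Answer: {a, b, c}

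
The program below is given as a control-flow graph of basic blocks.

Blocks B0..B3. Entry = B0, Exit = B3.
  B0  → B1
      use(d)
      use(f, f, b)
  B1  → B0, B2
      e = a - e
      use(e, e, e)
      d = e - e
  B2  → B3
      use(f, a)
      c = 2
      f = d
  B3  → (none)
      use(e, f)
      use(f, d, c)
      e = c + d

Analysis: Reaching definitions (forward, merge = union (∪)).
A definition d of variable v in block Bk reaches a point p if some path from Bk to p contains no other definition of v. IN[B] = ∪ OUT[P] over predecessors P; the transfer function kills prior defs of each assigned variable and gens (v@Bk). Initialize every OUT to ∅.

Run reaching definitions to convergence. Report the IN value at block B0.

Answer: {d@B1, e@B1}

Trace:
Converged values:
  B0: | IN={d@B1, e@B1} | OUT={d@B1, e@B1}
  B1: | IN={d@B1, e@B1} | OUT={d@B1, e@B1}
  B2: | IN={d@B1, e@B1} | OUT={c@B2, d@B1, e@B1, f@B2}
  B3: | IN={c@B2, d@B1, e@B1, f@B2} | OUT={c@B2, d@B1, e@B3, f@B2}

Merge at B0 (entry node, so the boundary value {} is joined with the incoming edge(s)): IN[B0] = {} ⊔ OUT[B1] = {d@B1, e@B1}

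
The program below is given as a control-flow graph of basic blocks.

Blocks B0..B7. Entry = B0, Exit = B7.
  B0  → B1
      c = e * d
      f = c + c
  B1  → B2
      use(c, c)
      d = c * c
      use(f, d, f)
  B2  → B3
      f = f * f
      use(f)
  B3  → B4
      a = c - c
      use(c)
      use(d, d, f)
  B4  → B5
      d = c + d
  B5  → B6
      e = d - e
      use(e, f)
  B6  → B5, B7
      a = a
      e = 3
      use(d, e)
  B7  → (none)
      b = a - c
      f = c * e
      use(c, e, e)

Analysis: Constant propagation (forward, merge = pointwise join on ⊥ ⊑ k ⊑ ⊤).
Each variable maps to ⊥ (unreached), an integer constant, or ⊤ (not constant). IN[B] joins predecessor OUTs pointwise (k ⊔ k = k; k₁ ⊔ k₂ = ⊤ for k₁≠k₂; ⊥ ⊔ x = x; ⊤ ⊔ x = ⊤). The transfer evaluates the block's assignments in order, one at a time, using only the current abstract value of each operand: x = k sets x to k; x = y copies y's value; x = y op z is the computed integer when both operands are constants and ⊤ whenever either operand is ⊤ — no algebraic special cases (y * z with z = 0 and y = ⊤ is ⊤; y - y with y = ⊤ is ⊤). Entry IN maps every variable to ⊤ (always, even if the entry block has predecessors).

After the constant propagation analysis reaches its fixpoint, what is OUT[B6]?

Converged values:
  B0:  IN=(all ⊤)  OUT=(all ⊤)
  B1:  IN=(all ⊤)  OUT=(all ⊤)
  B2:  IN=(all ⊤)  OUT=(all ⊤)
  B3:  IN=(all ⊤)  OUT=(all ⊤)
  B4:  IN=(all ⊤)  OUT=(all ⊤)
  B5:  IN=(all ⊤)  OUT=(all ⊤)
  B6:  IN=(all ⊤)  OUT={e:3; rest ⊤}
  B7:  IN={e:3; rest ⊤}  OUT={e:3; rest ⊤}

Merge at B6: IN[B6] = OUT[B5] = {a: ⊤, b: ⊤, c: ⊤, d: ⊤, e: ⊤, f: ⊤}
Applying B6's transfer function to that IN value gives OUT[B6] (row B6 above).

Answer: {a: ⊤, b: ⊤, c: ⊤, d: ⊤, e: 3, f: ⊤}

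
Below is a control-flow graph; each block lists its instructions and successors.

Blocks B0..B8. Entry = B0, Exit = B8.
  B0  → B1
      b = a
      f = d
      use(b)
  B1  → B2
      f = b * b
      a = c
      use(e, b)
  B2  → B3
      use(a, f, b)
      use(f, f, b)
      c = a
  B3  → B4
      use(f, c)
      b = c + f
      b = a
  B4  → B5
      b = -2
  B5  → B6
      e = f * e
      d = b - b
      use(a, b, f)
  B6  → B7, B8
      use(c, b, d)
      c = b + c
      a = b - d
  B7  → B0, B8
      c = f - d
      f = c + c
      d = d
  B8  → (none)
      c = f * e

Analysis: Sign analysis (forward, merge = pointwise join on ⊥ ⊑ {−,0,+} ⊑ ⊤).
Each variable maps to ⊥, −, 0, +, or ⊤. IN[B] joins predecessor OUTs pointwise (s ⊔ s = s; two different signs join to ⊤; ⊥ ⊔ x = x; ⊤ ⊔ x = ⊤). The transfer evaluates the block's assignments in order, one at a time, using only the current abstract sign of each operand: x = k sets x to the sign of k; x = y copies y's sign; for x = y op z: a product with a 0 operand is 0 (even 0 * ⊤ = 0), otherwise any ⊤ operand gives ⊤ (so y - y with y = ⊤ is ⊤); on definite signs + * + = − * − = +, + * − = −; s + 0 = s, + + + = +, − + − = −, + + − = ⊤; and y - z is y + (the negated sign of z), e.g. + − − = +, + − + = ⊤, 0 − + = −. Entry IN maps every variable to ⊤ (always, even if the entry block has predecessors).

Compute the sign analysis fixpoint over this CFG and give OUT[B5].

Answer: {a: ⊤, b: -, c: ⊤, d: ⊤, e: ⊤, f: ⊤}

Working:
Per-block solution:
  B0:  IN=(all ⊤)  OUT=(all ⊤)
  B1:  IN=(all ⊤)  OUT=(all ⊤)
  B2:  IN=(all ⊤)  OUT=(all ⊤)
  B3:  IN=(all ⊤)  OUT=(all ⊤)
  B4:  IN=(all ⊤)  OUT={b:-; rest ⊤}
  B5:  IN={b:-; rest ⊤}  OUT={b:-; rest ⊤}
  B6:  IN={b:-; rest ⊤}  OUT={b:-; rest ⊤}
  B7:  IN={b:-; rest ⊤}  OUT={b:-; rest ⊤}
  B8:  IN={b:-; rest ⊤}  OUT={b:-; rest ⊤}

Merge at B5: IN[B5] = OUT[B4] = {a: ⊤, b: -, c: ⊤, d: ⊤, e: ⊤, f: ⊤}
Applying B5's transfer function to that IN value gives OUT[B5] (row B5 above).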